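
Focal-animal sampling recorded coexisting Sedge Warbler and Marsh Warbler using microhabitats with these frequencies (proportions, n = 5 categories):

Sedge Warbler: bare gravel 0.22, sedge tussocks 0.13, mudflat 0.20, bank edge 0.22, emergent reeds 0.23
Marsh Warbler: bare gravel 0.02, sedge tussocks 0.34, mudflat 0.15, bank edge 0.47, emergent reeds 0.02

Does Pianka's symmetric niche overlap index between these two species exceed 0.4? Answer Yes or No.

Σ p₁ᵢp₂ᵢ = 0.0044 + 0.0442 + 0.0300 + 0.1034 + 0.0046 = 0.1866
Σp_1ᵢ² = 0.22² + 0.13² + 0.20² + 0.22² + 0.23² = 0.0484 + 0.0169 + 0.0400 + 0.0484 + 0.0529 = 0.2066
Σp_2ᵢ² = 0.02² + 0.34² + 0.15² + 0.47² + 0.02² = 0.0004 + 0.1156 + 0.0225 + 0.2209 + 0.0004 = 0.3598
O = 0.1866 / √(0.2066 × 0.3598) = 0.1866 / 0.27264 = 0.6844
O = 0.6844 > 0.4 → Yes.

Yes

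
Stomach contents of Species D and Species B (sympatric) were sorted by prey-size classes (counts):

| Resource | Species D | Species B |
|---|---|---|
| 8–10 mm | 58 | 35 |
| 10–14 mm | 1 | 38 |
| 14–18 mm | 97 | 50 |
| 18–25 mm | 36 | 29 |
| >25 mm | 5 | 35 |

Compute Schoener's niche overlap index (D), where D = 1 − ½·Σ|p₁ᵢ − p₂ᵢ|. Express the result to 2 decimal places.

0.64

Proportions for Species D (n=197): 58/197=0.2944, 1/197=0.0051, 97/197=0.4924, 36/197=0.1827, 5/197=0.0254
Proportions for Species B (n=187): 35/187=0.1872, 38/187=0.2032, 50/187=0.2674, 29/187=0.1551, 35/187=0.1872
Σ|p₁ᵢ − p₂ᵢ| = 0.1072 + 0.1981 + 0.2250 + 0.0276 + 0.1618 = 0.7197
D = 1 − ½ × 0.7197 = 1 − 0.35985 = 0.64015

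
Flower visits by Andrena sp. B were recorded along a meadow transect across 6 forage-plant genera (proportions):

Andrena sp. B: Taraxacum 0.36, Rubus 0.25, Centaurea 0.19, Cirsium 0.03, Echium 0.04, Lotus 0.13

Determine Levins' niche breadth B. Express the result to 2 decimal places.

Σpᵢ² = 0.36² + 0.25² + 0.19² + 0.03² + 0.04² + 0.13² = 0.1296 + 0.0625 + 0.0361 + 0.0009 + 0.0016 + 0.0169 = 0.2476
B = 1 / 0.2476 = 4.0388

4.04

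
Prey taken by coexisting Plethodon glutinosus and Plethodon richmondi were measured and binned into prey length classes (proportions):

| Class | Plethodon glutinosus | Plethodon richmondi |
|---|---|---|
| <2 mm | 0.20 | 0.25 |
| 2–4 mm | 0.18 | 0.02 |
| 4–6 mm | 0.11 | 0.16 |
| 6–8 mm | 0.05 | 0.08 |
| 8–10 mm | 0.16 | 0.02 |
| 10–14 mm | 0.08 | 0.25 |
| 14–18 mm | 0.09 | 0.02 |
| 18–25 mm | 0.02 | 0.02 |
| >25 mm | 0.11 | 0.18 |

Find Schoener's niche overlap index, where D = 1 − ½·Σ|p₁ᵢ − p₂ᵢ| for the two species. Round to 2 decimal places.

0.63

Σ|p₁ᵢ − p₂ᵢ| = 0.05 + 0.16 + 0.05 + 0.03 + 0.14 + 0.17 + 0.07 + 0.00 + 0.07 = 0.74
D = 1 − ½ × 0.74 = 1 − 0.370 = 0.6300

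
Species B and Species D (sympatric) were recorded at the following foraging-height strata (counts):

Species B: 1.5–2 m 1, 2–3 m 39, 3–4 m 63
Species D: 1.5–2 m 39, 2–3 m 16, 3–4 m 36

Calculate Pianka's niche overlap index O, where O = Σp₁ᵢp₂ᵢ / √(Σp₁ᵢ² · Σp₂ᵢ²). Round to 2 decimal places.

Proportions for Species B (n=103): 1/103=0.0097, 39/103=0.3786, 63/103=0.6117
Proportions for Species D (n=91): 39/91=0.4286, 16/91=0.1758, 36/91=0.3956
Σ p₁ᵢp₂ᵢ = 0.004157 + 0.066558 + 0.241989 = 0.312704
Σp_1ᵢ² = 0.0097² + 0.3786² + 0.6117² = 0.000094 + 0.143338 + 0.374177 = 0.517609
Σp_2ᵢ² = 0.4286² + 0.1758² + 0.3956² = 0.183698 + 0.030906 + 0.156499 = 0.371103
O = 0.312704 / √(0.517609 × 0.371103) = 0.312704 / 0.4382765 = 0.7135

0.71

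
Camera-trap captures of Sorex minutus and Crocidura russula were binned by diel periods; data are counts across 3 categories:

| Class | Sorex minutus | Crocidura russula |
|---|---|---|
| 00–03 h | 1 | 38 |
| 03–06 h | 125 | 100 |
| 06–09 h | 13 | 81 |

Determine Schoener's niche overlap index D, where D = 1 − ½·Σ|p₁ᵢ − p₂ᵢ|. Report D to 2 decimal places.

0.56

Proportions for Sorex minutus (n=139): 1/139=0.0072, 125/139=0.8993, 13/139=0.0935
Proportions for Crocidura russula (n=219): 38/219=0.1735, 100/219=0.4566, 81/219=0.3699
Σ|p₁ᵢ − p₂ᵢ| = 0.1663 + 0.4427 + 0.2764 = 0.8854
D = 1 − ½ × 0.8854 = 1 − 0.44270 = 0.55730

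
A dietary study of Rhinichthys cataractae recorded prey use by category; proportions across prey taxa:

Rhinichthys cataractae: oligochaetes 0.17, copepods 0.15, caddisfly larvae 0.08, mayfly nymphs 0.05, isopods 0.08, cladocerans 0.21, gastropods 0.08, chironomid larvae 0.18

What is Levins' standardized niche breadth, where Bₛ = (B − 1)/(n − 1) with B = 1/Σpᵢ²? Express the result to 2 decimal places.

Σpᵢ² = 0.17² + 0.15² + 0.08² + 0.05² + 0.08² + 0.21² + 0.08² + 0.18² = 0.0289 + 0.0225 + 0.0064 + 0.0025 + 0.0064 + 0.0441 + 0.0064 + 0.0324 = 0.1496
B = 1 / 0.1496 = 6.6845
Bₛ = (B − 1)/(n − 1) = (6.6845 − 1)/(8 − 1) = 5.6845/7 = 0.8121

0.81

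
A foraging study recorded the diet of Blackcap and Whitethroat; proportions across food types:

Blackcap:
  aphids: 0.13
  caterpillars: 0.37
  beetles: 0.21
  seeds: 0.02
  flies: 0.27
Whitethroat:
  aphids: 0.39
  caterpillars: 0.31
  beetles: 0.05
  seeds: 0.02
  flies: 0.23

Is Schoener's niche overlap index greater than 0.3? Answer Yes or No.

Yes

Σ|p₁ᵢ − p₂ᵢ| = 0.26 + 0.06 + 0.16 + 0.00 + 0.04 = 0.52
D = 1 − ½ × 0.52 = 1 − 0.260 = 0.7400
D = 0.7400 > 0.3 → Yes.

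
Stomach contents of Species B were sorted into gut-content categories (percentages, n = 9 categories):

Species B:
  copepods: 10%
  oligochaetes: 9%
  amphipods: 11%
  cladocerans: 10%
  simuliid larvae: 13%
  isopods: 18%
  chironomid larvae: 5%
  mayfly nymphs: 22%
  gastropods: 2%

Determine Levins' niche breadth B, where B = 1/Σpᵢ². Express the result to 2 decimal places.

Convert percentages to proportions (divide by 100).
Σpᵢ² = 0.10² + 0.09² + 0.11² + 0.10² + 0.13² + 0.18² + 0.05² + 0.22² + 0.02² = 0.0100 + 0.0081 + 0.0121 + 0.0100 + 0.0169 + 0.0324 + 0.0025 + 0.0484 + 0.0004 = 0.1408
B = 1 / 0.1408 = 7.1023

7.10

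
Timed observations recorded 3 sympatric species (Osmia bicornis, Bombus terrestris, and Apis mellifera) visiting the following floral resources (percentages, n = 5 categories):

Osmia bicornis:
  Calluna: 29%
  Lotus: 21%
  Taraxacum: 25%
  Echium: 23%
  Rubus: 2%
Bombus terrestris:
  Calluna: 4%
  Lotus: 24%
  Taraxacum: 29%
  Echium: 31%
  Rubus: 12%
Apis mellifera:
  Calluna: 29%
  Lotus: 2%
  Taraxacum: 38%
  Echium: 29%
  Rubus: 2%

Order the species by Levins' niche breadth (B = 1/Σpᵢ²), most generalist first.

Convert percentages to proportions (divide by 100).
Σp_bicoᵢ² = 0.29² + 0.21² + 0.25² + 0.23² + 0.02² = 0.0841 + 0.0441 + 0.0625 + 0.0529 + 0.0004 = 0.2440
B_bico = 1 / 0.2440 = 4.0984
Σp_terrᵢ² = 0.04² + 0.24² + 0.29² + 0.31² + 0.12² = 0.0016 + 0.0576 + 0.0841 + 0.0961 + 0.0144 = 0.2538
B_terr = 1 / 0.2538 = 3.9401
Σp_mellᵢ² = 0.29² + 0.02² + 0.38² + 0.29² + 0.02² = 0.0841 + 0.0004 + 0.1444 + 0.0841 + 0.0004 = 0.3134
B_mell = 1 / 0.3134 = 3.1908
Ranking by B (broadest → narrowest): Osmia bicornis (4.10) > Bombus terrestris (3.94) > Apis mellifera (3.19)

Osmia bicornis > Bombus terrestris > Apis mellifera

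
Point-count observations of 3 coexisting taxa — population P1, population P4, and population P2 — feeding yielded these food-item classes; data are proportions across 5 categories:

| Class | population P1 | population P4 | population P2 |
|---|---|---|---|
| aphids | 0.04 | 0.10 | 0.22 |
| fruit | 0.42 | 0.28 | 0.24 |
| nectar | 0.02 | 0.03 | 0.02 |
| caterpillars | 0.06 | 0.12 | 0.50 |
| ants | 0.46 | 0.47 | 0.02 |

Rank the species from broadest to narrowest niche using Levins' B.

population P4 > population P2 > population P1

Σp_P1ᵢ² = 0.04² + 0.42² + 0.02² + 0.06² + 0.46² = 0.0016 + 0.1764 + 0.0004 + 0.0036 + 0.2116 = 0.3936
B_P1 = 1 / 0.3936 = 2.5407
Σp_P4ᵢ² = 0.10² + 0.28² + 0.03² + 0.12² + 0.47² = 0.0100 + 0.0784 + 0.0009 + 0.0144 + 0.2209 = 0.3246
B_P4 = 1 / 0.3246 = 3.0807
Σp_P2ᵢ² = 0.22² + 0.24² + 0.02² + 0.50² + 0.02² = 0.0484 + 0.0576 + 0.0004 + 0.2500 + 0.0004 = 0.3568
B_P2 = 1 / 0.3568 = 2.8027
Ranking by B (broadest → narrowest): population P4 (3.08) > population P2 (2.80) > population P1 (2.54)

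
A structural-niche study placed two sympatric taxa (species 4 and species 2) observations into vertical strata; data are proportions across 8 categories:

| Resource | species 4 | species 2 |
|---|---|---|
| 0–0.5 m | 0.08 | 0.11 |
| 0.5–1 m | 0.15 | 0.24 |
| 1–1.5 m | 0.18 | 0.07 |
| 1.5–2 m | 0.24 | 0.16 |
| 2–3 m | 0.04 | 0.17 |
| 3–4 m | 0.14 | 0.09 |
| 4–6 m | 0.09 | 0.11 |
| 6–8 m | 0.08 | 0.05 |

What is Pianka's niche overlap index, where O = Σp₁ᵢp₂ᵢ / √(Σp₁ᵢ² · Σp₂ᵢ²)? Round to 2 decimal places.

Σ p₁ᵢp₂ᵢ = 0.0088 + 0.0360 + 0.0126 + 0.0384 + 0.0068 + 0.0126 + 0.0099 + 0.0040 = 0.1291
Σp_1ᵢ² = 0.08² + 0.15² + 0.18² + 0.24² + 0.04² + 0.14² + 0.09² + 0.08² = 0.0064 + 0.0225 + 0.0324 + 0.0576 + 0.0016 + 0.0196 + 0.0081 + 0.0064 = 0.1546
Σp_2ᵢ² = 0.11² + 0.24² + 0.07² + 0.16² + 0.17² + 0.09² + 0.11² + 0.05² = 0.0121 + 0.0576 + 0.0049 + 0.0256 + 0.0289 + 0.0081 + 0.0121 + 0.0025 = 0.1518
O = 0.1291 / √(0.1546 × 0.1518) = 0.1291 / 0.15319 = 0.8427

0.84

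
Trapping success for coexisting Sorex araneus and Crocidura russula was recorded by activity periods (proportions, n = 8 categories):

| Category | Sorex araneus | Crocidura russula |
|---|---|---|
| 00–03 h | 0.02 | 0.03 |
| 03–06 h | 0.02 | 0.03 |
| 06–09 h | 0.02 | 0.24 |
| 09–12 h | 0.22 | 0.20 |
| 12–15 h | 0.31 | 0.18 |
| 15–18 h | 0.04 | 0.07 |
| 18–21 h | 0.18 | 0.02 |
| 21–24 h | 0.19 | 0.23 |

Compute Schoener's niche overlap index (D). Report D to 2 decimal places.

0.69

Σ|p₁ᵢ − p₂ᵢ| = 0.01 + 0.01 + 0.22 + 0.02 + 0.13 + 0.03 + 0.16 + 0.04 = 0.62
D = 1 − ½ × 0.62 = 1 − 0.310 = 0.6900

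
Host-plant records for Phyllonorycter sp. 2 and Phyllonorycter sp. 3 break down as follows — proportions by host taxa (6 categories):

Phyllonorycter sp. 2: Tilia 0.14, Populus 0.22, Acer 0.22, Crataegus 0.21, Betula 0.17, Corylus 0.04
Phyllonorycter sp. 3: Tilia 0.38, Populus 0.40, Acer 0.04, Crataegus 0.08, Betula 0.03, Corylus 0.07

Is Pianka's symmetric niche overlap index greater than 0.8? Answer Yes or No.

No

Σ p₁ᵢp₂ᵢ = 0.0532 + 0.0880 + 0.0088 + 0.0168 + 0.0051 + 0.0028 = 0.1747
Σp_1ᵢ² = 0.14² + 0.22² + 0.22² + 0.21² + 0.17² + 0.04² = 0.0196 + 0.0484 + 0.0484 + 0.0441 + 0.0289 + 0.0016 = 0.1910
Σp_2ᵢ² = 0.38² + 0.40² + 0.04² + 0.08² + 0.03² + 0.07² = 0.1444 + 0.1600 + 0.0016 + 0.0064 + 0.0009 + 0.0049 = 0.3182
O = 0.1747 / √(0.1910 × 0.3182) = 0.1747 / 0.24653 = 0.7086
O = 0.7086 < 0.8 → No.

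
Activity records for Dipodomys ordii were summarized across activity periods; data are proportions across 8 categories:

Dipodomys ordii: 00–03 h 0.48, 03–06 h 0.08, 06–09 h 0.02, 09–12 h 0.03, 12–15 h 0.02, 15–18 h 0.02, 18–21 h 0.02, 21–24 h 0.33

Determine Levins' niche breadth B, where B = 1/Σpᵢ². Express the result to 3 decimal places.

2.872

Σpᵢ² = 0.48² + 0.08² + 0.02² + 0.03² + 0.02² + 0.02² + 0.02² + 0.33² = 0.2304 + 0.0064 + 0.0004 + 0.0009 + 0.0004 + 0.0004 + 0.0004 + 0.1089 = 0.3482
B = 1 / 0.3482 = 2.87191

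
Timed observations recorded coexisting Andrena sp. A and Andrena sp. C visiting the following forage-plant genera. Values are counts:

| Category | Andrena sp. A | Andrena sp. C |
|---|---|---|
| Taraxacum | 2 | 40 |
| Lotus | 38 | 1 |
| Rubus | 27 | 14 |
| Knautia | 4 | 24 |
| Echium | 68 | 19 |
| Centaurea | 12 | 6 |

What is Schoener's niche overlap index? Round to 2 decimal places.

Proportions for Andrena sp. A (n=151): 2/151=0.0132, 38/151=0.2517, 27/151=0.1788, 4/151=0.0265, 68/151=0.4503, 12/151=0.0795
Proportions for Andrena sp. C (n=104): 40/104=0.3846, 1/104=0.0096, 14/104=0.1346, 24/104=0.2308, 19/104=0.1827, 6/104=0.0577
Σ|p₁ᵢ − p₂ᵢ| = 0.3714 + 0.2421 + 0.0442 + 0.2043 + 0.2676 + 0.0218 = 1.1514
D = 1 − ½ × 1.1514 = 1 − 0.57570 = 0.42430

0.42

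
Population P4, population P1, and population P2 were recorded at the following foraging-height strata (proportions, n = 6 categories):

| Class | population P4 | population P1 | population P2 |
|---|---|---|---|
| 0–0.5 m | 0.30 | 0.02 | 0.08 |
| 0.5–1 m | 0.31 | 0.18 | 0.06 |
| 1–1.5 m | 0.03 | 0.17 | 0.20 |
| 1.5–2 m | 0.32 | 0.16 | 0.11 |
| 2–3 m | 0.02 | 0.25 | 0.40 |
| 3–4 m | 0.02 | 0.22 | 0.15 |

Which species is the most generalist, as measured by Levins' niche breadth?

Σp_P4ᵢ² = 0.30² + 0.31² + 0.03² + 0.32² + 0.02² + 0.02² = 0.0900 + 0.0961 + 0.0009 + 0.1024 + 0.0004 + 0.0004 = 0.2902
B_P4 = 1 / 0.2902 = 3.4459
Σp_P1ᵢ² = 0.02² + 0.18² + 0.17² + 0.16² + 0.25² + 0.22² = 0.0004 + 0.0324 + 0.0289 + 0.0256 + 0.0625 + 0.0484 = 0.1982
B_P1 = 1 / 0.1982 = 5.0454
Σp_P2ᵢ² = 0.08² + 0.06² + 0.20² + 0.11² + 0.40² + 0.15² = 0.0064 + 0.0036 + 0.0400 + 0.0121 + 0.1600 + 0.0225 = 0.2446
B_P2 = 1 / 0.2446 = 4.0883
Highest B → broadest niche (most generalist): population P1 (B = 5.05).

population P1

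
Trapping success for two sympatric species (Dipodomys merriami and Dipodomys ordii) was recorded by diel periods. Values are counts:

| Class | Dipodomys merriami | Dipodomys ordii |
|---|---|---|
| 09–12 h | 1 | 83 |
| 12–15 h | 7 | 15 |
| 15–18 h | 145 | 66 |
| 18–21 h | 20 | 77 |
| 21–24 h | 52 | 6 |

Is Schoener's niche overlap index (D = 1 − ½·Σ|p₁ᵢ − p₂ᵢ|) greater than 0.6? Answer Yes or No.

No

Proportions for Dipodomys merriami (n=225): 1/225=0.0044, 7/225=0.0311, 145/225=0.6444, 20/225=0.0889, 52/225=0.2311
Proportions for Dipodomys ordii (n=247): 83/247=0.3360, 15/247=0.0607, 66/247=0.2672, 77/247=0.3117, 6/247=0.0243
Σ|p₁ᵢ − p₂ᵢ| = 0.3316 + 0.0296 + 0.3772 + 0.2228 + 0.2068 = 1.1680
D = 1 − ½ × 1.1680 = 1 − 0.58400 = 0.41600
D = 0.41600 < 0.6 → No.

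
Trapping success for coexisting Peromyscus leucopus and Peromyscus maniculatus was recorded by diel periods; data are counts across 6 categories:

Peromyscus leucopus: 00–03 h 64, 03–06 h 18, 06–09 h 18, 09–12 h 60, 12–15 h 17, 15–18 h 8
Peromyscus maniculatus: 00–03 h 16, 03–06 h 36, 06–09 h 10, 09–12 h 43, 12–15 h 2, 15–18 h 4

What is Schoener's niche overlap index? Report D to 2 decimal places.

0.71

Proportions for Peromyscus leucopus (n=185): 64/185=0.3459, 18/185=0.0973, 18/185=0.0973, 60/185=0.3243, 17/185=0.0919, 8/185=0.0432
Proportions for Peromyscus maniculatus (n=111): 16/111=0.1441, 36/111=0.3243, 10/111=0.0901, 43/111=0.3874, 2/111=0.0180, 4/111=0.0360
Σ|p₁ᵢ − p₂ᵢ| = 0.2018 + 0.2270 + 0.0072 + 0.0631 + 0.0739 + 0.0072 = 0.5802
D = 1 − ½ × 0.5802 = 1 − 0.29010 = 0.70990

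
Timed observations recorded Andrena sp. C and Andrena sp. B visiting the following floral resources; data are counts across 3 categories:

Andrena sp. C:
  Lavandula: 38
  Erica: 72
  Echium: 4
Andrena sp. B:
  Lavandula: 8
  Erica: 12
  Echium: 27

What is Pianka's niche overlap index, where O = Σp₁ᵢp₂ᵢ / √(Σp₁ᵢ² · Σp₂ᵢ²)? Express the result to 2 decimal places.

Proportions for Andrena sp. C (n=114): 38/114=0.3333, 72/114=0.6316, 4/114=0.0351
Proportions for Andrena sp. B (n=47): 8/47=0.1702, 12/47=0.2553, 27/47=0.5745
Σ p₁ᵢp₂ᵢ = 0.056728 + 0.161247 + 0.020165 = 0.238140
Σp_1ᵢ² = 0.3333² + 0.6316² + 0.0351² = 0.111089 + 0.398919 + 0.001232 = 0.511240
Σp_2ᵢ² = 0.1702² + 0.2553² + 0.5745² = 0.028968 + 0.065178 + 0.330050 = 0.424196
O = 0.238140 / √(0.511240 × 0.424196) = 0.238140 / 0.4656887 = 0.5114

0.51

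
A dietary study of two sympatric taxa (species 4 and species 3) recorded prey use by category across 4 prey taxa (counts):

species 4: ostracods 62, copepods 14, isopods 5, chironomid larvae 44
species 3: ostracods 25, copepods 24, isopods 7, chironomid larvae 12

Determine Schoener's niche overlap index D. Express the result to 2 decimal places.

Proportions for species 4 (n=125): 62/125=0.4960, 14/125=0.1120, 5/125=0.0400, 44/125=0.3520
Proportions for species 3 (n=68): 25/68=0.3676, 24/68=0.3529, 7/68=0.1029, 12/68=0.1765
Σ|p₁ᵢ − p₂ᵢ| = 0.1284 + 0.2409 + 0.0629 + 0.1755 = 0.6077
D = 1 − ½ × 0.6077 = 1 − 0.30385 = 0.69615

0.70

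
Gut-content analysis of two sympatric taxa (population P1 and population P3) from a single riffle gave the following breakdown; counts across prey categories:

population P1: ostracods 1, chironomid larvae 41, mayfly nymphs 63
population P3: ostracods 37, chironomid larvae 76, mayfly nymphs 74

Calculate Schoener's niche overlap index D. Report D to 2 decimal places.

0.80

Proportions for population P1 (n=105): 1/105=0.0095, 41/105=0.3905, 63/105=0.6000
Proportions for population P3 (n=187): 37/187=0.1979, 76/187=0.4064, 74/187=0.3957
Σ|p₁ᵢ − p₂ᵢ| = 0.1884 + 0.0159 + 0.2043 = 0.4086
D = 1 − ½ × 0.4086 = 1 − 0.20430 = 0.79570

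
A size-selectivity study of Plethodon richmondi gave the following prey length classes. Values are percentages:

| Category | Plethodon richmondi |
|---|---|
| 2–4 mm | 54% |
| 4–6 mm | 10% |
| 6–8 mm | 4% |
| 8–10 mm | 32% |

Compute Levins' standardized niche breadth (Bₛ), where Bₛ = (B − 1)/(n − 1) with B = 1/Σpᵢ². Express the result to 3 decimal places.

0.488

Convert percentages to proportions (divide by 100).
Σpᵢ² = 0.54² + 0.10² + 0.04² + 0.32² = 0.2916 + 0.0100 + 0.0016 + 0.1024 = 0.4056
B = 1 / 0.4056 = 2.46548
Bₛ = (B − 1)/(n − 1) = (2.46548 − 1)/(4 − 1) = 1.46548/3 = 0.48849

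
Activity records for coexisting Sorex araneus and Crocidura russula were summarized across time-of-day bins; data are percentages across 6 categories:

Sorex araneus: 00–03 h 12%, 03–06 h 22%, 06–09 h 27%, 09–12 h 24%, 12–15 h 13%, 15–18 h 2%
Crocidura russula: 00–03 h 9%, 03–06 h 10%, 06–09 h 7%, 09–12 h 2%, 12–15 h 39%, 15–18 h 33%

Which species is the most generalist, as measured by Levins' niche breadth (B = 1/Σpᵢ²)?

Convert percentages to proportions (divide by 100).
Σp_aranᵢ² = 0.12² + 0.22² + 0.27² + 0.24² + 0.13² + 0.02² = 0.0144 + 0.0484 + 0.0729 + 0.0576 + 0.0169 + 0.0004 = 0.2106
B_aran = 1 / 0.2106 = 4.7483
Σp_russᵢ² = 0.09² + 0.10² + 0.07² + 0.02² + 0.39² + 0.33² = 0.0081 + 0.0100 + 0.0049 + 0.0004 + 0.1521 + 0.1089 = 0.2844
B_russ = 1 / 0.2844 = 3.5162
Highest B → broadest niche (most generalist): Sorex araneus (B = 4.75).

Sorex araneus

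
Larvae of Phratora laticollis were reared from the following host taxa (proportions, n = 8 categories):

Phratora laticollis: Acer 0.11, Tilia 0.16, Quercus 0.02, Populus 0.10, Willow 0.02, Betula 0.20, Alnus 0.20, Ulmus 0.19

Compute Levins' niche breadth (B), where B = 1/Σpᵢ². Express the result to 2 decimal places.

Σpᵢ² = 0.11² + 0.16² + 0.02² + 0.10² + 0.02² + 0.20² + 0.20² + 0.19² = 0.0121 + 0.0256 + 0.0004 + 0.0100 + 0.0004 + 0.0400 + 0.0400 + 0.0361 = 0.1646
B = 1 / 0.1646 = 6.0753

6.08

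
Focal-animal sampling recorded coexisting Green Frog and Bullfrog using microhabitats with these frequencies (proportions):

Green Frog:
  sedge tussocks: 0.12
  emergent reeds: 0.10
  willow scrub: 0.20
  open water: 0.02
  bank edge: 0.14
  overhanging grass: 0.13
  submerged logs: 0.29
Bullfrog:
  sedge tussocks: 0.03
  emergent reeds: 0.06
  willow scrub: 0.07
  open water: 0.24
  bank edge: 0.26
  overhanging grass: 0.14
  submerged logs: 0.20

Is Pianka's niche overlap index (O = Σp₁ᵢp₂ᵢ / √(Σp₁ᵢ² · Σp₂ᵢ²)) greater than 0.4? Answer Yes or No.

Yes

Σ p₁ᵢp₂ᵢ = 0.0036 + 0.0060 + 0.0140 + 0.0048 + 0.0364 + 0.0182 + 0.0580 = 0.1410
Σp_1ᵢ² = 0.12² + 0.10² + 0.20² + 0.02² + 0.14² + 0.13² + 0.29² = 0.0144 + 0.0100 + 0.0400 + 0.0004 + 0.0196 + 0.0169 + 0.0841 = 0.1854
Σp_2ᵢ² = 0.03² + 0.06² + 0.07² + 0.24² + 0.26² + 0.14² + 0.20² = 0.0009 + 0.0036 + 0.0049 + 0.0576 + 0.0676 + 0.0196 + 0.0400 = 0.1942
O = 0.1410 / √(0.1854 × 0.1942) = 0.1410 / 0.18975 = 0.7431
O = 0.7431 > 0.4 → Yes.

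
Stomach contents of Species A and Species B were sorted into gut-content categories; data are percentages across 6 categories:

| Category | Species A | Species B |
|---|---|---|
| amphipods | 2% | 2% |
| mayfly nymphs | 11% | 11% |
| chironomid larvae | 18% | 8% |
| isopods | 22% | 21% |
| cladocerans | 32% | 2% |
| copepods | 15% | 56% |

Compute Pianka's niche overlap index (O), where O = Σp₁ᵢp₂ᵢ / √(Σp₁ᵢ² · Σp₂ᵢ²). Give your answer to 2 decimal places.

Convert percentages to proportions (divide by 100).
Σ p₁ᵢp₂ᵢ = 0.0004 + 0.0121 + 0.0144 + 0.0462 + 0.0064 + 0.0840 = 0.1635
Σp_1ᵢ² = 0.02² + 0.11² + 0.18² + 0.22² + 0.32² + 0.15² = 0.0004 + 0.0121 + 0.0324 + 0.0484 + 0.1024 + 0.0225 = 0.2182
Σp_2ᵢ² = 0.02² + 0.11² + 0.08² + 0.21² + 0.02² + 0.56² = 0.0004 + 0.0121 + 0.0064 + 0.0441 + 0.0004 + 0.3136 = 0.3770
O = 0.1635 / √(0.2182 × 0.3770) = 0.1635 / 0.28681 = 0.5701

0.57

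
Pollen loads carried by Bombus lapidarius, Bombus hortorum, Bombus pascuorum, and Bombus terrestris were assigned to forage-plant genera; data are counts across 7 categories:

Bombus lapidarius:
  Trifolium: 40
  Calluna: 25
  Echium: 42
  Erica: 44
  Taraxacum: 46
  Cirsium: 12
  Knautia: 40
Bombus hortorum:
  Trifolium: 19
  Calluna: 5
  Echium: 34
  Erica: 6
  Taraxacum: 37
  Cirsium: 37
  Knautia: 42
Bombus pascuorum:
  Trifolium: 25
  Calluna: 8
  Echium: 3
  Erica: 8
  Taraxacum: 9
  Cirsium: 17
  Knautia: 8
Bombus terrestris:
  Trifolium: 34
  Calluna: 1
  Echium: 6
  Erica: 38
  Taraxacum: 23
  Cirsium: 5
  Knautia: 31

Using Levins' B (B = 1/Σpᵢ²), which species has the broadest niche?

Proportions for Bombus lapidarius (n=249): 40/249=0.1606, 25/249=0.1004, 42/249=0.1687, 44/249=0.1767, 46/249=0.1847, 12/249=0.0482, 40/249=0.1606
Proportions for Bombus hortorum (n=180): 19/180=0.1056, 5/180=0.0278, 34/180=0.1889, 6/180=0.0333, 37/180=0.2056, 37/180=0.2056, 42/180=0.2333
Proportions for Bombus pascuorum (n=78): 25/78=0.3205, 8/78=0.1026, 3/78=0.0385, 8/78=0.1026, 9/78=0.1154, 17/78=0.2179, 8/78=0.1026
Proportions for Bombus terrestris (n=138): 34/138=0.2464, 1/138=0.0072, 6/138=0.0435, 38/138=0.2754, 23/138=0.1667, 5/138=0.0362, 31/138=0.2246
Σp_lapiᵢ² = 0.1606² + 0.1004² + 0.1687² + 0.1767² + 0.1847² + 0.0482² + 0.1606² = 0.025792 + 0.010080 + 0.028460 + 0.031223 + 0.034114 + 0.002323 + 0.025792 = 0.157784
B_lapi = 1 / 0.157784 = 6.3378
Σp_hortᵢ² = 0.1056² + 0.0278² + 0.1889² + 0.0333² + 0.2056² + 0.2056² + 0.2333² = 0.011151 + 0.000773 + 0.035683 + 0.001109 + 0.042271 + 0.042271 + 0.054429 = 0.187687
B_hort = 1 / 0.187687 = 5.3280
Σp_pascᵢ² = 0.3205² + 0.1026² + 0.0385² + 0.1026² + 0.1154² + 0.2179² + 0.1026² = 0.102720 + 0.010527 + 0.001482 + 0.010527 + 0.013317 + 0.047480 + 0.010527 = 0.196580
B_pasc = 1 / 0.196580 = 5.0870
Σp_terrᵢ² = 0.2464² + 0.0072² + 0.0435² + 0.2754² + 0.1667² + 0.0362² + 0.2246² = 0.060713 + 0.000052 + 0.001892 + 0.075845 + 0.027789 + 0.001310 + 0.050445 = 0.218046
B_terr = 1 / 0.218046 = 4.5862
Highest B → broadest niche (most generalist): Bombus lapidarius (B = 6.34).

Bombus lapidarius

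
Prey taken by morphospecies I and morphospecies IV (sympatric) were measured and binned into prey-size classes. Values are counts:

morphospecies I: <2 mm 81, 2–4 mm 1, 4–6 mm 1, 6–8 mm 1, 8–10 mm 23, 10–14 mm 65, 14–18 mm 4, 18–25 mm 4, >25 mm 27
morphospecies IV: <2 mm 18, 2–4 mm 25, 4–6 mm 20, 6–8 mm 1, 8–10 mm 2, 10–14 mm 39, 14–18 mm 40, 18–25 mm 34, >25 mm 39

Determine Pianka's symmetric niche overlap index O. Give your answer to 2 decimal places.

0.58

Proportions for morphospecies I (n=207): 81/207=0.3913, 1/207=0.0048, 1/207=0.0048, 1/207=0.0048, 23/207=0.1111, 65/207=0.3140, 4/207=0.0193, 4/207=0.0193, 27/207=0.1304
Proportions for morphospecies IV (n=218): 18/218=0.0826, 25/218=0.1147, 20/218=0.0917, 1/218=0.0046, 2/218=0.0092, 39/218=0.1789, 40/218=0.1835, 34/218=0.1560, 39/218=0.1789
Σ p₁ᵢp₂ᵢ = 0.032321 + 0.000551 + 0.000440 + 0.000022 + 0.001022 + 0.056175 + 0.003542 + 0.003011 + 0.023329 = 0.120413
Σp_1ᵢ² = 0.3913² + 0.0048² + 0.0048² + 0.0048² + 0.1111² + 0.3140² + 0.0193² + 0.0193² + 0.1304² = 0.153116 + 0.000023 + 0.000023 + 0.000023 + 0.012343 + 0.098596 + 0.000372 + 0.000372 + 0.017004 = 0.281872
Σp_2ᵢ² = 0.0826² + 0.1147² + 0.0917² + 0.0046² + 0.0092² + 0.1789² + 0.1835² + 0.1560² + 0.1789² = 0.006823 + 0.013156 + 0.008409 + 0.000021 + 0.000085 + 0.032005 + 0.033672 + 0.024336 + 0.032005 = 0.150512
O = 0.120413 / √(0.281872 × 0.150512) = 0.120413 / 0.2059736 = 0.5846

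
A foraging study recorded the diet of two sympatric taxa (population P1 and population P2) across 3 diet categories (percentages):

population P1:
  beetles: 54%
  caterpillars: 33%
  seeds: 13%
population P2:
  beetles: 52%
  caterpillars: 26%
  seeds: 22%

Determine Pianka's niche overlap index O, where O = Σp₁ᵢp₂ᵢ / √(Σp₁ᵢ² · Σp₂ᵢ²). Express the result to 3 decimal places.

0.984

Convert percentages to proportions (divide by 100).
Σ p₁ᵢp₂ᵢ = 0.2808 + 0.0858 + 0.0286 = 0.3952
Σp_1ᵢ² = 0.54² + 0.33² + 0.13² = 0.2916 + 0.1089 + 0.0169 = 0.4174
Σp_2ᵢ² = 0.52² + 0.26² + 0.22² = 0.2704 + 0.0676 + 0.0484 = 0.3864
O = 0.3952 / √(0.4174 × 0.3864) = 0.3952 / 0.401601 = 0.98406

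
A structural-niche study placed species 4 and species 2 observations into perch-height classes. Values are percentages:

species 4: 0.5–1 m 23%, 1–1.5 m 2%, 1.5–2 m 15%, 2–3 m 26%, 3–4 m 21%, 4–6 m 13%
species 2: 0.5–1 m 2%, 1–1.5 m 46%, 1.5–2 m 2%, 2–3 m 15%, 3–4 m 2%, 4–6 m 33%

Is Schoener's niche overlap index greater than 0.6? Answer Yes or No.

Convert percentages to proportions (divide by 100).
Σ|p₁ᵢ − p₂ᵢ| = 0.21 + 0.44 + 0.13 + 0.11 + 0.19 + 0.20 = 1.28
D = 1 − ½ × 1.28 = 1 − 0.640 = 0.3600
D = 0.3600 < 0.6 → No.

No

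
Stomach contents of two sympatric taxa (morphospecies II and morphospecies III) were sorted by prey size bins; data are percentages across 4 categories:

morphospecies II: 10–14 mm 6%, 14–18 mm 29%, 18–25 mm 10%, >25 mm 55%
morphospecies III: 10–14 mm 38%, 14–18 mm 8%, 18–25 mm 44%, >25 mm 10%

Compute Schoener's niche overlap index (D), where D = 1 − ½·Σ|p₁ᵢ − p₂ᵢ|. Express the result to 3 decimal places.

Convert percentages to proportions (divide by 100).
Σ|p₁ᵢ − p₂ᵢ| = 0.32 + 0.21 + 0.34 + 0.45 = 1.32
D = 1 − ½ × 1.32 = 1 − 0.660 = 0.34000

0.340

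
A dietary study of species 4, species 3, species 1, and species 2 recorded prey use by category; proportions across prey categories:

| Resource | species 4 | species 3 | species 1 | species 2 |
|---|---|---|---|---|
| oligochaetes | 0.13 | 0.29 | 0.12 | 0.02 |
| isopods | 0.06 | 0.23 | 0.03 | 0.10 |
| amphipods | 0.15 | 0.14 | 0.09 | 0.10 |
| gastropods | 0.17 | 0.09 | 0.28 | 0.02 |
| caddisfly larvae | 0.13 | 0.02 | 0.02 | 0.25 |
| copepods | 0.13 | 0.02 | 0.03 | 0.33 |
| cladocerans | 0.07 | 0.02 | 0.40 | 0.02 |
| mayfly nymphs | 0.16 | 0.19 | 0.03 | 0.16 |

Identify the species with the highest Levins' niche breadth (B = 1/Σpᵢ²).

Σp_4ᵢ² = 0.13² + 0.06² + 0.15² + 0.17² + 0.13² + 0.13² + 0.07² + 0.16² = 0.0169 + 0.0036 + 0.0225 + 0.0289 + 0.0169 + 0.0169 + 0.0049 + 0.0256 = 0.1362
B_4 = 1 / 0.1362 = 7.3421
Σp_3ᵢ² = 0.29² + 0.23² + 0.14² + 0.09² + 0.02² + 0.02² + 0.02² + 0.19² = 0.0841 + 0.0529 + 0.0196 + 0.0081 + 0.0004 + 0.0004 + 0.0004 + 0.0361 = 0.2020
B_3 = 1 / 0.2020 = 4.9505
Σp_1ᵢ² = 0.12² + 0.03² + 0.09² + 0.28² + 0.02² + 0.03² + 0.40² + 0.03² = 0.0144 + 0.0009 + 0.0081 + 0.0784 + 0.0004 + 0.0009 + 0.1600 + 0.0009 = 0.2640
B_1 = 1 / 0.2640 = 3.7879
Σp_2ᵢ² = 0.02² + 0.10² + 0.10² + 0.02² + 0.25² + 0.33² + 0.02² + 0.16² = 0.0004 + 0.0100 + 0.0100 + 0.0004 + 0.0625 + 0.1089 + 0.0004 + 0.0256 = 0.2182
B_2 = 1 / 0.2182 = 4.5830
Highest B → broadest niche (most generalist): species 4 (B = 7.34).

species 4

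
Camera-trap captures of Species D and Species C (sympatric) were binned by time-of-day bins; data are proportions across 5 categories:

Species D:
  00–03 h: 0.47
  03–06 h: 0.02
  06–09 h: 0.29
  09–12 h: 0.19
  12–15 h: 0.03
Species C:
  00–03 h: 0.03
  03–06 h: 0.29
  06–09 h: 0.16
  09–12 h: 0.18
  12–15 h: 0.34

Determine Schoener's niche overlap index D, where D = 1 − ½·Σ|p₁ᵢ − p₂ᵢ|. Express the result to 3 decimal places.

0.420

Σ|p₁ᵢ − p₂ᵢ| = 0.44 + 0.27 + 0.13 + 0.01 + 0.31 = 1.16
D = 1 − ½ × 1.16 = 1 − 0.580 = 0.42000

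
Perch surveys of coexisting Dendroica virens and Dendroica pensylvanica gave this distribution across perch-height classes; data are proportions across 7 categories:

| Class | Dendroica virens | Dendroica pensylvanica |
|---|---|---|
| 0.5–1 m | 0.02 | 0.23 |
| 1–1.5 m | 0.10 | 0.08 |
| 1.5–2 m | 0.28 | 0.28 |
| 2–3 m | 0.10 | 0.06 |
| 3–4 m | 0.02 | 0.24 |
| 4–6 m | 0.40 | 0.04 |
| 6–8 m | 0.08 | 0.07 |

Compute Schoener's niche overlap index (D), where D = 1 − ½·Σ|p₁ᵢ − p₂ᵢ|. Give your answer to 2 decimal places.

0.57

Σ|p₁ᵢ − p₂ᵢ| = 0.21 + 0.02 + 0.00 + 0.04 + 0.22 + 0.36 + 0.01 = 0.86
D = 1 − ½ × 0.86 = 1 − 0.430 = 0.5700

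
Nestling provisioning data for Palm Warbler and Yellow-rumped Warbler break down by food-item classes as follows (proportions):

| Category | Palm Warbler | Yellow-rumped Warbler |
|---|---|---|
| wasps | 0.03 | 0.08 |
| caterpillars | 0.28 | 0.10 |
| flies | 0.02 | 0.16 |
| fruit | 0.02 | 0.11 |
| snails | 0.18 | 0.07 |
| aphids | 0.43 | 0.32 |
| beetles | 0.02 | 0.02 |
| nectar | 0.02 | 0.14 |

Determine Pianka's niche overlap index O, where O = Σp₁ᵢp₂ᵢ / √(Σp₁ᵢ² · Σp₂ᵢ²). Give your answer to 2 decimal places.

0.81

Σ p₁ᵢp₂ᵢ = 0.0024 + 0.0280 + 0.0032 + 0.0022 + 0.0126 + 0.1376 + 0.0004 + 0.0028 = 0.1892
Σp_1ᵢ² = 0.03² + 0.28² + 0.02² + 0.02² + 0.18² + 0.43² + 0.02² + 0.02² = 0.0009 + 0.0784 + 0.0004 + 0.0004 + 0.0324 + 0.1849 + 0.0004 + 0.0004 = 0.2982
Σp_2ᵢ² = 0.08² + 0.10² + 0.16² + 0.11² + 0.07² + 0.32² + 0.02² + 0.14² = 0.0064 + 0.0100 + 0.0256 + 0.0121 + 0.0049 + 0.1024 + 0.0004 + 0.0196 = 0.1814
O = 0.1892 / √(0.2982 × 0.1814) = 0.1892 / 0.23258 = 0.8135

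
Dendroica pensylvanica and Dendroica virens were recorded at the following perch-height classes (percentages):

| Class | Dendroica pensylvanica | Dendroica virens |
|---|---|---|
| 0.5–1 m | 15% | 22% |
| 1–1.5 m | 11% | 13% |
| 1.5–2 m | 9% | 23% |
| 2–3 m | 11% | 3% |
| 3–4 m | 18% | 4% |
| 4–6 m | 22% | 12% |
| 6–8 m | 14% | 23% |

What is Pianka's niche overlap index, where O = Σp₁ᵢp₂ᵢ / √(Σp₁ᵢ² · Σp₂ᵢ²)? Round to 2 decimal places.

0.80

Convert percentages to proportions (divide by 100).
Σ p₁ᵢp₂ᵢ = 0.0330 + 0.0143 + 0.0207 + 0.0033 + 0.0072 + 0.0264 + 0.0322 = 0.1371
Σp_1ᵢ² = 0.15² + 0.11² + 0.09² + 0.11² + 0.18² + 0.22² + 0.14² = 0.0225 + 0.0121 + 0.0081 + 0.0121 + 0.0324 + 0.0484 + 0.0196 = 0.1552
Σp_2ᵢ² = 0.22² + 0.13² + 0.23² + 0.03² + 0.04² + 0.12² + 0.23² = 0.0484 + 0.0169 + 0.0529 + 0.0009 + 0.0016 + 0.0144 + 0.0529 = 0.1880
O = 0.1371 / √(0.1552 × 0.1880) = 0.1371 / 0.17081 = 0.8026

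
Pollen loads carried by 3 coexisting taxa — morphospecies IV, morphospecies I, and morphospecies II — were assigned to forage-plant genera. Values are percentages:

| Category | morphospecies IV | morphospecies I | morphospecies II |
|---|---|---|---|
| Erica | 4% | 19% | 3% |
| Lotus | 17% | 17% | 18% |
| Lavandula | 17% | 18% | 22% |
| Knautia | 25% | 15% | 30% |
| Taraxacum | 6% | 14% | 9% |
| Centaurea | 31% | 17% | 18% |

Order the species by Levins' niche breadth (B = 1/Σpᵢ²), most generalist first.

morphospecies I > morphospecies II > morphospecies IV

Convert percentages to proportions (divide by 100).
Σp_IVᵢ² = 0.04² + 0.17² + 0.17² + 0.25² + 0.06² + 0.31² = 0.0016 + 0.0289 + 0.0289 + 0.0625 + 0.0036 + 0.0961 = 0.2216
B_IV = 1 / 0.2216 = 4.5126
Σp_Iᵢ² = 0.19² + 0.17² + 0.18² + 0.15² + 0.14² + 0.17² = 0.0361 + 0.0289 + 0.0324 + 0.0225 + 0.0196 + 0.0289 = 0.1684
B_I = 1 / 0.1684 = 5.9382
Σp_IIᵢ² = 0.03² + 0.18² + 0.22² + 0.30² + 0.09² + 0.18² = 0.0009 + 0.0324 + 0.0484 + 0.0900 + 0.0081 + 0.0324 = 0.2122
B_II = 1 / 0.2122 = 4.7125
Ranking by B (broadest → narrowest): morphospecies I (5.94) > morphospecies II (4.71) > morphospecies IV (4.51)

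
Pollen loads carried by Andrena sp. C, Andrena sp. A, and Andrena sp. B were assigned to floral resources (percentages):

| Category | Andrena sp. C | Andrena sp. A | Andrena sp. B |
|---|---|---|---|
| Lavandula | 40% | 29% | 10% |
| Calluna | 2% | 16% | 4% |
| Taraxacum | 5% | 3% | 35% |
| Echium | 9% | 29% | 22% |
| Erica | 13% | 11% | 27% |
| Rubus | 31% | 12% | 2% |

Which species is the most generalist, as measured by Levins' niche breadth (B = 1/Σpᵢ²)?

Convert percentages to proportions (divide by 100).
Σp_Cᵢ² = 0.40² + 0.02² + 0.05² + 0.09² + 0.13² + 0.31² = 0.1600 + 0.0004 + 0.0025 + 0.0081 + 0.0169 + 0.0961 = 0.2840
B_C = 1 / 0.2840 = 3.5211
Σp_Aᵢ² = 0.29² + 0.16² + 0.03² + 0.29² + 0.11² + 0.12² = 0.0841 + 0.0256 + 0.0009 + 0.0841 + 0.0121 + 0.0144 = 0.2212
B_A = 1 / 0.2212 = 4.5208
Σp_Bᵢ² = 0.10² + 0.04² + 0.35² + 0.22² + 0.27² + 0.02² = 0.0100 + 0.0016 + 0.1225 + 0.0484 + 0.0729 + 0.0004 = 0.2558
B_B = 1 / 0.2558 = 3.9093
Highest B → broadest niche (most generalist): Andrena sp. A (B = 4.52).

Andrena sp. A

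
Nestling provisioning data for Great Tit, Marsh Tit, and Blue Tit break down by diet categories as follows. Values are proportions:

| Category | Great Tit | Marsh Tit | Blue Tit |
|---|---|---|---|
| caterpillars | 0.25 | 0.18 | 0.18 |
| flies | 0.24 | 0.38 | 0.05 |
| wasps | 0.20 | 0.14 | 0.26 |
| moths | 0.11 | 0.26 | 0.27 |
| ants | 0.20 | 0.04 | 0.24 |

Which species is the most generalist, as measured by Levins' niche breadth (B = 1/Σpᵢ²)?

Σp_Greaᵢ² = 0.25² + 0.24² + 0.20² + 0.11² + 0.20² = 0.0625 + 0.0576 + 0.0400 + 0.0121 + 0.0400 = 0.2122
B_Grea = 1 / 0.2122 = 4.7125
Σp_Marsᵢ² = 0.18² + 0.38² + 0.14² + 0.26² + 0.04² = 0.0324 + 0.1444 + 0.0196 + 0.0676 + 0.0016 = 0.2656
B_Mars = 1 / 0.2656 = 3.7651
Σp_Blueᵢ² = 0.18² + 0.05² + 0.26² + 0.27² + 0.24² = 0.0324 + 0.0025 + 0.0676 + 0.0729 + 0.0576 = 0.2330
B_Blue = 1 / 0.2330 = 4.2918
Highest B → broadest niche (most generalist): Great Tit (B = 4.71).

Great Tit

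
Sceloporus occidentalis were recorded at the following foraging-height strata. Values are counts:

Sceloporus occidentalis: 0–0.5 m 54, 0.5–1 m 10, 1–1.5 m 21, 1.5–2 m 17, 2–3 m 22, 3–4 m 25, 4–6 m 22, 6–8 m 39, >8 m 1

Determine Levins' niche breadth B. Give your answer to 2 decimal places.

Proportions for Sceloporus occidentalis (n=211): 54/211=0.2559, 10/211=0.0474, 21/211=0.0995, 17/211=0.0806, 22/211=0.1043, 25/211=0.1185, 22/211=0.1043, 39/211=0.1848, 1/211=0.0047
Σpᵢ² = 0.2559² + 0.0474² + 0.0995² + 0.0806² + 0.1043² + 0.1185² + 0.1043² + 0.1848² + 0.0047² = 0.065485 + 0.002247 + 0.009900 + 0.006496 + 0.010878 + 0.014042 + 0.010878 + 0.034151 + 0.000022 = 0.154099
B = 1 / 0.154099 = 6.4893

6.49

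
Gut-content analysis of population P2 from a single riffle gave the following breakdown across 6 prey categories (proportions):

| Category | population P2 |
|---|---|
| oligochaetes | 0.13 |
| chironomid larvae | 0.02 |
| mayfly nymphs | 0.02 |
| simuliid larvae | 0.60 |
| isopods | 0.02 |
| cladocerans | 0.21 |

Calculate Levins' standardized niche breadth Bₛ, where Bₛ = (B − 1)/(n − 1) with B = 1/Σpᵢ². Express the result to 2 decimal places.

0.27

Σpᵢ² = 0.13² + 0.02² + 0.02² + 0.60² + 0.02² + 0.21² = 0.0169 + 0.0004 + 0.0004 + 0.3600 + 0.0004 + 0.0441 = 0.4222
B = 1 / 0.4222 = 2.3685
Bₛ = (B − 1)/(n − 1) = (2.3685 − 1)/(6 − 1) = 1.3685/5 = 0.2737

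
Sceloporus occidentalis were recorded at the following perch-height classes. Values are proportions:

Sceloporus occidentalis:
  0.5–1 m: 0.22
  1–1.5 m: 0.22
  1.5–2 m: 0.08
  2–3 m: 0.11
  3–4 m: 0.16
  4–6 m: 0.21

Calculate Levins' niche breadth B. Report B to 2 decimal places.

Σpᵢ² = 0.22² + 0.22² + 0.08² + 0.11² + 0.16² + 0.21² = 0.0484 + 0.0484 + 0.0064 + 0.0121 + 0.0256 + 0.0441 = 0.1850
B = 1 / 0.1850 = 5.4054

5.41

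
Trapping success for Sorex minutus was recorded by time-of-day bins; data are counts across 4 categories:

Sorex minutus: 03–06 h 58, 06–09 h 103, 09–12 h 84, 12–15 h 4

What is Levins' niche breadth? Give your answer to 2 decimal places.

2.95

Proportions for Sorex minutus (n=249): 58/249=0.2329, 103/249=0.4137, 84/249=0.3373, 4/249=0.0161
Σpᵢ² = 0.2329² + 0.4137² + 0.3373² + 0.0161² = 0.054242 + 0.171148 + 0.113771 + 0.000259 = 0.339420
B = 1 / 0.339420 = 2.9462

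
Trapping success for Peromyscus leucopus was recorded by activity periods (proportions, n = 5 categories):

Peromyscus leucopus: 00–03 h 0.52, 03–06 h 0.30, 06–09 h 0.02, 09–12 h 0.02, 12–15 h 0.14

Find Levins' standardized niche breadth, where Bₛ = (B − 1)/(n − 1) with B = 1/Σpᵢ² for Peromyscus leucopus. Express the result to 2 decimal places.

0.41

Σpᵢ² = 0.52² + 0.30² + 0.02² + 0.02² + 0.14² = 0.2704 + 0.0900 + 0.0004 + 0.0004 + 0.0196 = 0.3808
B = 1 / 0.3808 = 2.6261
Bₛ = (B − 1)/(n − 1) = (2.6261 − 1)/(5 − 1) = 1.6261/4 = 0.4065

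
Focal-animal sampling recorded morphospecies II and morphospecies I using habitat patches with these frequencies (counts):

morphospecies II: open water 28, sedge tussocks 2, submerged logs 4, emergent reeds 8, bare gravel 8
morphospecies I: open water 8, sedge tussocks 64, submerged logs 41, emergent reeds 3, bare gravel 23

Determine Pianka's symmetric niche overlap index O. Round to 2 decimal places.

0.30

Proportions for morphospecies II (n=50): 28/50=0.5600, 2/50=0.0400, 4/50=0.0800, 8/50=0.1600, 8/50=0.1600
Proportions for morphospecies I (n=139): 8/139=0.0576, 64/139=0.4604, 41/139=0.2950, 3/139=0.0216, 23/139=0.1655
Σ p₁ᵢp₂ᵢ = 0.032256 + 0.018416 + 0.023600 + 0.003456 + 0.026480 = 0.104208
Σp_1ᵢ² = 0.5600² + 0.0400² + 0.0800² + 0.1600² + 0.1600² = 0.313600 + 0.001600 + 0.006400 + 0.025600 + 0.025600 = 0.372800
Σp_2ᵢ² = 0.0576² + 0.4604² + 0.2950² + 0.0216² + 0.1655² = 0.003318 + 0.211968 + 0.087025 + 0.000467 + 0.027390 = 0.330168
O = 0.104208 / √(0.372800 × 0.330168) = 0.104208 / 0.3508370 = 0.2970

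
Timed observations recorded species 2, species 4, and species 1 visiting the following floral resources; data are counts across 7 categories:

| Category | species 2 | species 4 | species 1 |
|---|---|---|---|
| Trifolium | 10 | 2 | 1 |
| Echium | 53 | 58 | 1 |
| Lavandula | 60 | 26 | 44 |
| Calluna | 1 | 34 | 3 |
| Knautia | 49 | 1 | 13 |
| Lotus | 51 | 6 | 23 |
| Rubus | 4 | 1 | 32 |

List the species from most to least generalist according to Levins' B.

Proportions for species 2 (n=228): 10/228=0.0439, 53/228=0.2325, 60/228=0.2632, 1/228=0.0044, 49/228=0.2149, 51/228=0.2237, 4/228=0.0175
Proportions for species 4 (n=128): 2/128=0.0156, 58/128=0.4531, 26/128=0.2031, 34/128=0.2656, 1/128=0.0078, 6/128=0.0469, 1/128=0.0078
Proportions for species 1 (n=117): 1/117=0.0085, 1/117=0.0085, 44/117=0.3761, 3/117=0.0256, 13/117=0.1111, 23/117=0.1966, 32/117=0.2735
Σp_2ᵢ² = 0.0439² + 0.2325² + 0.2632² + 0.0044² + 0.2149² + 0.2237² + 0.0175² = 0.001927 + 0.054056 + 0.069274 + 0.000019 + 0.046182 + 0.050042 + 0.000306 = 0.221806
B_2 = 1 / 0.221806 = 4.5084
Σp_4ᵢ² = 0.0156² + 0.4531² + 0.2031² + 0.2656² + 0.0078² + 0.0469² + 0.0078² = 0.000243 + 0.205300 + 0.041250 + 0.070543 + 0.000061 + 0.002200 + 0.000061 = 0.319658
B_4 = 1 / 0.319658 = 3.1283
Σp_1ᵢ² = 0.0085² + 0.0085² + 0.3761² + 0.0256² + 0.1111² + 0.1966² + 0.2735² = 0.000072 + 0.000072 + 0.141451 + 0.000655 + 0.012343 + 0.038652 + 0.074802 = 0.268047
B_1 = 1 / 0.268047 = 3.7307
Ranking by B (broadest → narrowest): species 2 (4.51) > species 1 (3.73) > species 4 (3.13)

species 2 > species 1 > species 4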